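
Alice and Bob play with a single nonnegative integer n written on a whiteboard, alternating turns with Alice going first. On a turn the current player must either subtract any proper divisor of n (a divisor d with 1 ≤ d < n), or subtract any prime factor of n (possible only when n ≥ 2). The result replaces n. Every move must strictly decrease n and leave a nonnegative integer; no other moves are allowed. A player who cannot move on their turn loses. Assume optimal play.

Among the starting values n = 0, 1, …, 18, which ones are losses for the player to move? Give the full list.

Label each position W (a win for the player to move) or L (a loss). A position with no legal move is L; any other position is W exactly when some move reaches an L, and L when every move reaches a W.
n=0: no move → L
n=1: no move → L
n=2: →0(L), so W
n=3: →0(L), so W
n=4: →2(W), 3(W) — all W, so L
n=5: →0(L), so W
n=6: →4(L), so W
n=7: →0(L), so W
n=8: →4(L), so W
n=9: →6(W), 8(W) — all W, so L
n=10: →9(L), so W
n=11: →0(L), so W
n=12: →9(L), so W
n=13: →0(L), so W
n=14: →7(W), 12(W), 13(W) — all W, so L
n=15: →14(L), so W
n=16: →14(L), so W
n=17: →0(L), so W
n=18: →9(L), so W
The losing starting values of n are exactly the entries labelled L in this table (5 of them).

0, 1, 4, 9, 14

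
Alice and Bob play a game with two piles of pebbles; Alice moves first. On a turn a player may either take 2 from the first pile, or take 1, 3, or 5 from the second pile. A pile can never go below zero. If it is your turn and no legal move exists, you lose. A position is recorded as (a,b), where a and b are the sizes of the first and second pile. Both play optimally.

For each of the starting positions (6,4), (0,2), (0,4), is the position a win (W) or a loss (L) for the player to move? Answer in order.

(6,4): W, (0,2): L, (0,4): L

Build the W/L table. Terminal = L. A non-terminal position is W if it has a move to some L; otherwise it is L.
No move ever increases a pile, so every position that can arise here has a ≤ 6 and b ≤ 4; it is enough to label the cells with 0 ≤ a ≤ 6 and 0 ≤ b ≤ 4.
Every move lowers a or b (never raises either), so fill the grid row by row in increasing a, and left to right within a row: each cell's successors are then already labelled.
      b=0  b=1  b=2  b=3  b=4
a=0:    L    W    L    W    L
a=1:    L    W    L    W    L
a=2:    W    L    W    L    W
a=3:    W    L    W    L    W
a=4:    L    W    L    W    L
a=5:    L    W    L    W    L
a=6:    W    L    W    L    W
Cells with no legal move (terminal, hence L): (0,0), (1,0).
The remaining L cells, each justified by listing all of its moves:
(0,2): the only move is to (0,1)(W), a W ⇒ L
(0,4): moves to (0,3)(W), (0,1)(W); every one is W ⇒ L
(1,2): the only move is to (1,1)(W), a W ⇒ L
(1,4): moves to (1,3)(W), (1,1)(W); every one is W ⇒ L
(2,1): moves to (0,1)(W), (2,0)(W); every one is W ⇒ L
(2,3): moves to (0,3)(W), (2,2)(W), (2,0)(W); every one is W ⇒ L
(3,1): moves to (1,1)(W), (3,0)(W); every one is W ⇒ L
(3,3): moves to (1,3)(W), (3,2)(W), (3,0)(W); every one is W ⇒ L
(4,0): the only move is to (2,0)(W), a W ⇒ L
(4,2): moves to (2,2)(W), (4,1)(W); every one is W ⇒ L
(4,4): moves to (2,4)(W), (4,3)(W), (4,1)(W); every one is W ⇒ L
(5,0): the only move is to (3,0)(W), a W ⇒ L
(5,2): moves to (3,2)(W), (5,1)(W); every one is W ⇒ L
(5,4): moves to (3,4)(W), (5,3)(W), (5,1)(W); every one is W ⇒ L
(6,1): moves to (4,1)(W), (6,0)(W); every one is W ⇒ L
(6,3): moves to (4,3)(W), (6,2)(W), (6,0)(W); every one is W ⇒ L
Every other cell has at least one move into one of the L cells above, so it is W.
(6,4): the move to (4,4) reaches an L cell, so W
(0,2): one of the L cells justified above, so L
(0,4): one of the L cells justified above, so L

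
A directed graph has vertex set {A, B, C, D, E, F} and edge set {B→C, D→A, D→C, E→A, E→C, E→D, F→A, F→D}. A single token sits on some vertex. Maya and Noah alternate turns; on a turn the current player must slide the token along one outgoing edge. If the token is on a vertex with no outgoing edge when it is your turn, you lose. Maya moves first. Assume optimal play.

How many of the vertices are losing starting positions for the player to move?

2

Label each position W (a win for the player to move) or L (a loss). A position with no legal move is L; any other position is W exactly when some move reaches an L, and L when every move reaches a W.
Every edge goes from a vertex to one that appears earlier in the order C, A, D, E, B, F, so processing vertices in that order labels each vertex after all of its successors.
C: no outgoing edge → L
A: no outgoing edge → L
D: can move to A, which is L ⇒ W
E: can move to A, which is L ⇒ W
B: can move to C, which is L ⇒ W
F: can move to A, which is L ⇒ W
The L vertices are A, C; that is 2 in all.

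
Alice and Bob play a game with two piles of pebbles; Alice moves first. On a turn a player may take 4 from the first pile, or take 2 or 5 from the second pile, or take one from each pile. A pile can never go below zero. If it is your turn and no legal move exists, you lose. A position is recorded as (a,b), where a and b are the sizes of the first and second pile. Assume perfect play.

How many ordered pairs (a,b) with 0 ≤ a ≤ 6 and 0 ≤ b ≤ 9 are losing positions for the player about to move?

30

Classify positions by backward induction: terminal positions (no move available) are L. From any other position, the mover wins iff some move reaches an L.
Every move lowers a or b (never raises either), so fill the grid row by row in increasing a, and left to right within a row: each cell's successors are then already labelled.
      b=0  b=1  b=2  b=3  b=4  b=5  b=6  b=7  b=8  b=9
a=0:    L    L    W    W    L    W    W    L    L    W
a=1:    L    W    W    L    L    W    W    L    W    W
a=2:    L    W    W    L    W    W    L    L    W    W
a=3:    L    W    W    L    W    W    L    W    W    L
a=4:    W    W    L    L    W    W    L    W    W    L
a=5:    W    L    L    W    W    L    W    W    L    L
a=6:    W    L    W    W    L    L    W    W    L    W
Cells with no legal move (terminal, hence L): (0,0), (0,1), (1,0), (2,0), (3,0).
The remaining L cells, each justified by listing all of its moves:
(0,4): the only move is to (0,2)(W), a W ⇒ L
(0,7): moves to (0,5)(W), (0,2)(W); every one is W ⇒ L
(0,8): moves to (0,6)(W), (0,3)(W); every one is W ⇒ L
(1,3): moves to (1,1)(W), (0,2)(W); every one is W ⇒ L
(1,4): moves to (1,2)(W), (0,3)(W); every one is W ⇒ L
(1,7): moves to (1,5)(W), (1,2)(W), (0,6)(W); every one is W ⇒ L
(2,3): moves to (2,1)(W), (1,2)(W); every one is W ⇒ L
(2,6): moves to (2,4)(W), (2,1)(W), (1,5)(W); every one is W ⇒ L
(2,7): moves to (2,5)(W), (2,2)(W), (1,6)(W); every one is W ⇒ L
(3,3): moves to (3,1)(W), (2,2)(W); every one is W ⇒ L
(3,6): moves to (3,4)(W), (3,1)(W), (2,5)(W); every one is W ⇒ L
(3,9): moves to (3,7)(W), (3,4)(W), (2,8)(W); every one is W ⇒ L
(4,2): moves to (0,2)(W), (4,0)(W), (3,1)(W); every one is W ⇒ L
(4,3): moves to (0,3)(W), (4,1)(W), (3,2)(W); every one is W ⇒ L
(4,6): moves to (0,6)(W), (4,4)(W), (4,1)(W), (3,5)(W); every one is W ⇒ L
(4,9): moves to (0,9)(W), (4,7)(W), (4,4)(W), (3,8)(W); every one is W ⇒ L
(5,1): moves to (1,1)(W), (4,0)(W); every one is W ⇒ L
(5,2): moves to (1,2)(W), (5,0)(W), (4,1)(W); every one is W ⇒ L
(5,5): moves to (1,5)(W), (5,3)(W), (5,0)(W), (4,4)(W); every one is W ⇒ L
(5,8): moves to (1,8)(W), (5,6)(W), (5,3)(W), (4,7)(W); every one is W ⇒ L
(5,9): moves to (1,9)(W), (5,7)(W), (5,4)(W), (4,8)(W); every one is W ⇒ L
(6,1): moves to (2,1)(W), (5,0)(W); every one is W ⇒ L
(6,4): moves to (2,4)(W), (6,2)(W), (5,3)(W); every one is W ⇒ L
(6,5): moves to (2,5)(W), (6,3)(W), (6,0)(W), (5,4)(W); every one is W ⇒ L
(6,8): moves to (2,8)(W), (6,6)(W), (6,3)(W), (5,7)(W); every one is W ⇒ L
Every other cell has at least one move into one of the L cells above, so it is W.
L cells per row: a=0: 5, a=1: 4, a=2: 4, a=3: 4, a=4: 4, a=5: 5, a=6: 4; total 30.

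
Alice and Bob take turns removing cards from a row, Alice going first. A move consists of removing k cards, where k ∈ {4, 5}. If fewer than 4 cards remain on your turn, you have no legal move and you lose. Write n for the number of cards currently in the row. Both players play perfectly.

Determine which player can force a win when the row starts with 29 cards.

Compute win/loss labels from the base case upward. A position with no move is L. Any other position is W if it can reach an L in one move, else L.
n=0: no move → L
n=1: no move → L
n=2: no move → L
n=3: no move → L
n=4: W (go to 0, an L position)
n=5: W (go to 1, an L position)
n=6: W (go to 2, an L position)
n=7: W (go to 3, an L position)
n=8: W (go to 3, an L position)
n=9: L (options 5(W), 4(W) are all W)
n=10: L (options 6(W), 5(W) are all W)
n=11: L (options 7(W), 6(W) are all W)
n=12: L (options 8(W), 7(W) are all W)
n=13: W (go to 9, an L position)
n=14: W (go to 10, an L position)
n=15: W (go to 11, an L position)
n=16: W (go to 12, an L position)
n=17: W (go to 12, an L position)
n=18: L (options 14(W), 13(W) are all W)
n=19: L (options 15(W), 14(W) are all W)
n=20: L (options 16(W), 15(W) are all W)
n=21: L (options 17(W), 16(W) are all W)
n=22: W (go to 18, an L position)
n=23: W (go to 19, an L position)
n=24: W (go to 20, an L position)
n=25: W (go to 21, an L position)
n=26: W (go to 21, an L position)
n=27: L (options 23(W), 22(W) are all W)
n=28: L (options 24(W), 23(W) are all W)
n=29: L (options 25(W), 24(W) are all W)
Every move from 29 reaches a W position, so the mover loses.

Bob wins.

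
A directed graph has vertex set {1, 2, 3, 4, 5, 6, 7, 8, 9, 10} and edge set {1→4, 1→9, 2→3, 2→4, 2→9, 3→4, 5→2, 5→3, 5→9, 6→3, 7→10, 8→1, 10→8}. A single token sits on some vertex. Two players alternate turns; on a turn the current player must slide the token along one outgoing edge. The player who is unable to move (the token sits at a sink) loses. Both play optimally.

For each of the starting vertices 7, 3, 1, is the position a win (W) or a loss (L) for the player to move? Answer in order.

Classify positions by backward induction: terminal positions (no move available) are L. From any other position, the mover wins iff some move reaches an L.
Every edge goes from a vertex to one that appears earlier in the order 4, 9, 1, 8, 3, 10, 2, 6, 7, 5, so processing vertices in that order labels each vertex after all of its successors.
4: no outgoing edge → L
9: no outgoing edge → L
1: reaches L-position 9 → W
8: only reaches 1(W), which is W → L
3: reaches L-position 4 → W
10: reaches L-position 8 → W
2: reaches L-position 9 → W
6: only reaches 3(W), which is W → L
7: only reaches 10(W), which is W → L
5: reaches L-position 9 → W

7: L, 3: W, 1: W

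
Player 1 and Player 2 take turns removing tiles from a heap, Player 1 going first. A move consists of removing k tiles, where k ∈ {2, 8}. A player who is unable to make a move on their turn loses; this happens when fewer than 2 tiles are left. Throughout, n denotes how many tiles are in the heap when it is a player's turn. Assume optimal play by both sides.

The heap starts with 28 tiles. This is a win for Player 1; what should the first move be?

Work bottom-up. With no move the player to move loses. Otherwise the position is W if at least one move leads to an L position for the opponent, and L if every move leads to a W.
n=0: no move → L
n=1: no move → L
n=2: can move to 0, which is L ⇒ W
n=3: can move to 1, which is L ⇒ W
n=4: the only move is to 2(W), a W ⇒ L
n=5: the only move is to 3(W), a W ⇒ L
n=6: can move to 4, which is L ⇒ W
n=7: can move to 5, which is L ⇒ W
n=8: can move to 0, which is L ⇒ W
n=9: can move to 1, which is L ⇒ W
n=10: moves to 8(W), 2(W); every one is W ⇒ L
n=11: moves to 9(W), 3(W); every one is W ⇒ L
n=12: can move to 10, which is L ⇒ W
n=13: can move to 11, which is L ⇒ W
n=14: moves to 12(W), 6(W); every one is W ⇒ L
n=15: moves to 13(W), 7(W); every one is W ⇒ L
n=16: can move to 14, which is L ⇒ W
n=17: can move to 15, which is L ⇒ W
n=18: can move to 10, which is L ⇒ W
n=19: can move to 11, which is L ⇒ W
n=20: moves to 18(W), 12(W); every one is W ⇒ L
n=21: moves to 19(W), 13(W); every one is W ⇒ L
n=22: can move to 20, which is L ⇒ W
n=23: can move to 21, which is L ⇒ W
n=24: moves to 22(W), 16(W); every one is W ⇒ L
n=25: moves to 23(W), 17(W); every one is W ⇒ L
n=26: can move to 24, which is L ⇒ W
n=27: can move to 25, which is L ⇒ W
n=28: can move to 20, which is L ⇒ W
From 28, the L positions reachable in one move are: 20.

Remove 8, leaving 20.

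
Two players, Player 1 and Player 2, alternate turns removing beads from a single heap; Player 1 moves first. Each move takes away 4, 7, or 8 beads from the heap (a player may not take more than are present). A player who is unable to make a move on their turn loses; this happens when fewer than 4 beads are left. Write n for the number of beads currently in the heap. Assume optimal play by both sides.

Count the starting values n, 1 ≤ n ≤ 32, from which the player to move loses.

11

Compute win/loss labels from the base case upward. A position with no move is L. Any other position is W if it can reach an L in one move, else L.
n=0: no move → L
n=1: no move → L
n=2: no move → L
n=3: no move → L
n=4: →0(L), so W
n=5: →1(L), so W
n=6: →2(L), so W
n=7: →3(L), so W
n=8: →1(L), so W
n=9: →2(L), so W
n=10: →3(L), so W
n=11: →3(L), so W
n=12: →8(W), 5(W), 4(W) — all W, so L
n=13: →9(W), 6(W), 5(W) — all W, so L
n=14: →10(W), 7(W), 6(W) — all W, so L
n=15: →11(W), 8(W), 7(W) — all W, so L
n=16: →12(L), so W
n=17: →13(L), so W
n=18: →14(L), so W
n=19: →15(L), so W
n=20: →13(L), so W
n=21: →14(L), so W
n=22: →15(L), so W
n=23: →15(L), so W
n=24: →20(W), 17(W), 16(W) — all W, so L
n=25: →21(W), 18(W), 17(W) — all W, so L
n=26: →22(W), 19(W), 18(W) — all W, so L
n=27: →23(W), 20(W), 19(W) — all W, so L
n=28: →24(L), so W
n=29: →25(L), so W
n=30: →26(L), so W
n=31: →27(L), so W
n=32: →25(L), so W
L entries with 1 ≤ n ≤ 32 (n=0 is outside the asked range and is not counted): n = 1, 2, 3, 12, 13, 14, 15, 24, 25, 26, 27; that makes 11.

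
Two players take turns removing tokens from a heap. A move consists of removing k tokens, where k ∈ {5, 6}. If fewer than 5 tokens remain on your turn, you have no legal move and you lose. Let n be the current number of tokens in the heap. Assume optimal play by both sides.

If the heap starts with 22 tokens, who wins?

Use the standard recursion: the mover loses at a terminal position; elsewhere, the mover wins exactly when some move hands the opponent an L position.
n=0: no move → L
n=1: no move → L
n=2: no move → L
n=3: no move → L
n=4: no move → L
n=5: reaches L-position 0 → W
n=6: reaches L-position 1 → W
n=7: reaches L-position 2 → W
n=8: reaches L-position 3 → W
n=9: reaches L-position 4 → W
n=10: reaches L-position 4 → W
n=11: only reaches 6(W), 5(W), all W → L
n=12: only reaches 7(W), 6(W), all W → L
n=13: only reaches 8(W), 7(W), all W → L
n=14: only reaches 9(W), 8(W), all W → L
n=15: only reaches 10(W), 9(W), all W → L
n=16: reaches L-position 11 → W
n=17: reaches L-position 12 → W
n=18: reaches L-position 13 → W
n=19: reaches L-position 14 → W
n=20: reaches L-position 15 → W
n=21: reaches L-position 15 → W
n=22: only reaches 17(W), 16(W), all W → L
Every move from 22 reaches a W position, so the mover loses.

The second player wins.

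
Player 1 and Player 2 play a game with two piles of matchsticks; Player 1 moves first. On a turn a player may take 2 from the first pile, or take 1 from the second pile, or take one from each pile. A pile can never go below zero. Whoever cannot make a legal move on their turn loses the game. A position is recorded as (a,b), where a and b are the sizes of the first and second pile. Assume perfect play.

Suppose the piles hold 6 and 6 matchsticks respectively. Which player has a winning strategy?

Player 2 wins.

Positions with no move are L. A position that does have a move is losing for the player to move precisely when every available move leads to a winning position for the opponent. Fill in the labels:
No move ever increases a pile, so every position that can arise here has a ≤ 6 and b ≤ 6; it is enough to label the cells with 0 ≤ a ≤ 6 and 0 ≤ b ≤ 6.
Every move lowers a or b (never raises either), so fill the grid row by row in increasing a, and left to right within a row: each cell's successors are then already labelled.
      b=0  b=1  b=2  b=3  b=4  b=5  b=6
a=0:    L    W    L    W    L    W    L
a=1:    L    W    L    W    L    W    L
a=2:    W    W    W    W    W    W    W
a=3:    W    L    W    L    W    L    W
a=4:    L    W    W    L    W    L    W
a=5:    L    W    L    W    W    W    W
a=6:    W    W    L    W    L    W    L
Cells with no legal move (terminal, hence L): (0,0), (1,0).
The remaining L cells, each justified by listing all of its moves:
(0,2): L (sole option (0,1)(W) is W)
(0,4): L (sole option (0,3)(W) is W)
(0,6): L (sole option (0,5)(W) is W)
(1,2): L (options (1,1)(W), (0,1)(W) are all W)
(1,4): L (options (1,3)(W), (0,3)(W) are all W)
(1,6): L (options (1,5)(W), (0,5)(W) are all W)
(3,1): L (options (1,1)(W), (3,0)(W), (2,0)(W) are all W)
(3,3): L (options (1,3)(W), (3,2)(W), (2,2)(W) are all W)
(3,5): L (options (1,5)(W), (3,4)(W), (2,4)(W) are all W)
(4,0): L (sole option (2,0)(W) is W)
(4,3): L (options (2,3)(W), (4,2)(W), (3,2)(W) are all W)
(4,5): L (options (2,5)(W), (4,4)(W), (3,4)(W) are all W)
(5,0): L (sole option (3,0)(W) is W)
(5,2): L (options (3,2)(W), (5,1)(W), (4,1)(W) are all W)
(6,2): L (options (4,2)(W), (6,1)(W), (5,1)(W) are all W)
(6,4): L (options (4,4)(W), (6,3)(W), (5,3)(W) are all W)
(6,6): L (options (4,6)(W), (6,5)(W), (5,5)(W) are all W)
Every other cell has at least one move into one of the L cells above, so it is W.
The starting position (6,6) is L: whatever Player 1 does, the opponent receives a W position.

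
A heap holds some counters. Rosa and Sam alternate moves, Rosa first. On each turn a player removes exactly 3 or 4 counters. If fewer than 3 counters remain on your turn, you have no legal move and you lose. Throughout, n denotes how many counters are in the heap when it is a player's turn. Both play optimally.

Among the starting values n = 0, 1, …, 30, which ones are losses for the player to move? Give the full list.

Label each position W (a win for the player to move) or L (a loss). A position with no legal move is L; any other position is W exactly when some move reaches an L, and L when every move reaches a W.
n=0: no move → L
n=1: no move → L
n=2: no move → L
n=3: can move to 0, which is L ⇒ W
n=4: can move to 1, which is L ⇒ W
n=5: can move to 2, which is L ⇒ W
n=6: can move to 2, which is L ⇒ W
n=7: moves to 4(W), 3(W); every one is W ⇒ L
n=8: moves to 5(W), 4(W); every one is W ⇒ L
n=9: moves to 6(W), 5(W); every one is W ⇒ L
n=10: can move to 7, which is L ⇒ W
n=11: can move to 8, which is L ⇒ W
n=12: can move to 9, which is L ⇒ W
n=13: can move to 9, which is L ⇒ W
n=14: moves to 11(W), 10(W); every one is W ⇒ L
n=15: moves to 12(W), 11(W); every one is W ⇒ L
n=16: moves to 13(W), 12(W); every one is W ⇒ L
n=17: can move to 14, which is L ⇒ W
n=18: can move to 15, which is L ⇒ W
n=19: can move to 16, which is L ⇒ W
n=20: can move to 16, which is L ⇒ W
n=21: moves to 18(W), 17(W); every one is W ⇒ L
n=22: moves to 19(W), 18(W); every one is W ⇒ L
n=23: moves to 20(W), 19(W); every one is W ⇒ L
n=24: can move to 21, which is L ⇒ W
n=25: can move to 22, which is L ⇒ W
n=26: can move to 23, which is L ⇒ W
n=27: can move to 23, which is L ⇒ W
n=28: moves to 25(W), 24(W); every one is W ⇒ L
n=29: moves to 26(W), 25(W); every one is W ⇒ L
n=30: moves to 27(W), 26(W); every one is W ⇒ L
Reading off the rows marked L gives the requested list; there are 15 such values of n.

0, 1, 2, 7, 8, 9, 14, 15, 16, 21, 22, 23, 28, 29, 30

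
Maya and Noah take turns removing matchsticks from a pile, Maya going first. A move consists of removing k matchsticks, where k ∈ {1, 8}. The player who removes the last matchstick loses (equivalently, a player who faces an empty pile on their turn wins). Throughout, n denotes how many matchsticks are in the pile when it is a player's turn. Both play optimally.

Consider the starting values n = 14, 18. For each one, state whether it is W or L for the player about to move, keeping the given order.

14: L, 18: W

Label each position W (a win for the player to move) or L (a loss). A position with no legal move is W; any other position is W exactly when some move reaches an L, and L when every move reaches a W.
n=0: no move; the opponent has just taken the last matchstick and therefore loses → W
n=1: →0(W) only, which is W, so L
n=2: →1(L), so W
n=3: →2(W) only, which is W, so L
n=4: →3(L), so W
n=5: →4(W) only, which is W, so L
n=6: →5(L), so W
n=7: →6(W) only, which is W, so L
n=8: →7(L), so W
n=9: →1(L), so W
n=10: →9(W), 2(W) — all W, so L
n=11: →10(L), so W
n=12: →11(W), 4(W) — all W, so L
n=13: →12(L), so W
n=14: →13(W), 6(W) — all W, so L
n=15: →14(L), so W
n=16: →15(W), 8(W) — all W, so L
n=17: →16(L), so W
n=18: →10(L), so W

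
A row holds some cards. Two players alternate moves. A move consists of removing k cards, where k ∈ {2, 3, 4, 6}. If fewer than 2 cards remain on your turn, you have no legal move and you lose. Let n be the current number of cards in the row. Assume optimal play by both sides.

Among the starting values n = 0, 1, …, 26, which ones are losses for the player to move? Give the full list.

Classify positions by backward induction: terminal positions (no move available) are L. From any other position, the mover wins iff some move reaches an L.
n=0: no move → L
n=1: no move → L
n=2: can move to 0, which is L ⇒ W
n=3: can move to 1, which is L ⇒ W
n=4: can move to 1, which is L ⇒ W
n=5: can move to 1, which is L ⇒ W
n=6: can move to 0, which is L ⇒ W
n=7: can move to 1, which is L ⇒ W
n=8: moves to 6(W), 5(W), 4(W), 2(W); every one is W ⇒ L
n=9: moves to 7(W), 6(W), 5(W), 3(W); every one is W ⇒ L
n=10: can move to 8, which is L ⇒ W
n=11: can move to 9, which is L ⇒ W
n=12: can move to 9, which is L ⇒ W
n=13: can move to 9, which is L ⇒ W
n=14: can move to 8, which is L ⇒ W
n=15: can move to 9, which is L ⇒ W
n=16: moves to 14(W), 13(W), 12(W), 10(W); every one is W ⇒ L
n=17: moves to 15(W), 14(W), 13(W), 11(W); every one is W ⇒ L
n=18: can move to 16, which is L ⇒ W
n=19: can move to 17, which is L ⇒ W
n=20: can move to 17, which is L ⇒ W
n=21: can move to 17, which is L ⇒ W
n=22: can move to 16, which is L ⇒ W
n=23: can move to 17, which is L ⇒ W
n=24: moves to 22(W), 21(W), 20(W), 18(W); every one is W ⇒ L
n=25: moves to 23(W), 22(W), 21(W), 19(W); every one is W ⇒ L
n=26: can move to 24, which is L ⇒ W
The losing starting values of n are exactly the entries labelled L in this table (8 of them).

0, 1, 8, 9, 16, 17, 24, 25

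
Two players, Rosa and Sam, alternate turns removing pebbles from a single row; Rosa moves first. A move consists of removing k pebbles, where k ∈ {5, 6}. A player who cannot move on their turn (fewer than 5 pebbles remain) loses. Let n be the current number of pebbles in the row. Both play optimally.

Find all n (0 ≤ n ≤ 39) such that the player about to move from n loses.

0, 1, 2, 3, 4, 11, 12, 13, 14, 15, 22, 23, 24, 25, 26, 33, 34, 35, 36, 37

Label each position W (a win for the player to move) or L (a loss). A position with no legal move is L; any other position is W exactly when some move reaches an L, and L when every move reaches a W.
n=0: no move → L
n=1: no move → L
n=2: no move → L
n=3: no move → L
n=4: no move → L
n=5: W (go to 0, an L position)
n=6: W (go to 1, an L position)
n=7: W (go to 2, an L position)
n=8: W (go to 3, an L position)
n=9: W (go to 4, an L position)
n=10: W (go to 4, an L position)
n=11: L (options 6(W), 5(W) are all W)
n=12: L (options 7(W), 6(W) are all W)
n=13: L (options 8(W), 7(W) are all W)
n=14: L (options 9(W), 8(W) are all W)
n=15: L (options 10(W), 9(W) are all W)
n=16: W (go to 11, an L position)
n=17: W (go to 12, an L position)
n=18: W (go to 13, an L position)
n=19: W (go to 14, an L position)
n=20: W (go to 15, an L position)
n=21: W (go to 15, an L position)
n=22: L (options 17(W), 16(W) are all W)
n=23: L (options 18(W), 17(W) are all W)
n=24: L (options 19(W), 18(W) are all W)
n=25: L (options 20(W), 19(W) are all W)
n=26: L (options 21(W), 20(W) are all W)
n=27: W (go to 22, an L position)
n=28: W (go to 23, an L position)
n=29: W (go to 24, an L position)
n=30: W (go to 25, an L position)
n=31: W (go to 26, an L position)
n=32: W (go to 26, an L position)
n=33: L (options 28(W), 27(W) are all W)
n=34: L (options 29(W), 28(W) are all W)
n=35: L (options 30(W), 29(W) are all W)
n=36: L (options 31(W), 30(W) are all W)
n=37: L (options 32(W), 31(W) are all W)
n=38: W (go to 33, an L position)
n=39: W (go to 34, an L position)
Reading off the rows marked L gives the requested list; there are 20 such values of n.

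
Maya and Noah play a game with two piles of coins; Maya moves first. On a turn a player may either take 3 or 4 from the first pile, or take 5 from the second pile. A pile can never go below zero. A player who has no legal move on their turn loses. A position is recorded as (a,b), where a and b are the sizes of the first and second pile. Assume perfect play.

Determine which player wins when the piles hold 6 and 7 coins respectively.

Maya wins.

Work bottom-up. With no move the player to move loses. Otherwise the position is W if at least one move leads to an L position for the opponent, and L if every move leads to a W.
No move ever increases a pile, so every position that can arise here has a ≤ 6 and b ≤ 7; it is enough to label the cells with 0 ≤ a ≤ 6 and 0 ≤ b ≤ 7.
Every move lowers a or b (never raises either), so fill the grid row by row in increasing a, and left to right within a row: each cell's successors are then already labelled.
      b=0  b=1  b=2  b=3  b=4  b=5  b=6  b=7
a=0:    L    L    L    L    L    W    W    W
a=1:    L    L    L    L    L    W    W    W
a=2:    L    L    L    L    L    W    W    W
a=3:    W    W    W    W    W    L    L    L
a=4:    W    W    W    W    W    L    L    L
a=5:    W    W    W    W    W    L    L    L
a=6:    W    W    W    W    W    W    W    W
Cells with no legal move (terminal, hence L): (0,0), (0,1), (0,2), (0,3), (0,4), (1,0), (1,1), (1,2), (1,3), (1,4), (2,0), (2,1), (2,2), (2,3), (2,4).
The remaining L cells, each justified by listing all of its moves:
(3,5): moves to (0,5)(W), (3,0)(W); every one is W ⇒ L
(3,6): moves to (0,6)(W), (3,1)(W); every one is W ⇒ L
(3,7): moves to (0,7)(W), (3,2)(W); every one is W ⇒ L
(4,5): moves to (1,5)(W), (0,5)(W), (4,0)(W); every one is W ⇒ L
(4,6): moves to (1,6)(W), (0,6)(W), (4,1)(W); every one is W ⇒ L
(4,7): moves to (1,7)(W), (0,7)(W), (4,2)(W); every one is W ⇒ L
(5,5): moves to (2,5)(W), (1,5)(W), (5,0)(W); every one is W ⇒ L
(5,6): moves to (2,6)(W), (1,6)(W), (5,1)(W); every one is W ⇒ L
(5,7): moves to (2,7)(W), (1,7)(W), (5,2)(W); every one is W ⇒ L
Every other cell has at least one move into one of the L cells above, so it is W.
The starting position (6,7) is W: Maya should move to (3,7), handing over an L position.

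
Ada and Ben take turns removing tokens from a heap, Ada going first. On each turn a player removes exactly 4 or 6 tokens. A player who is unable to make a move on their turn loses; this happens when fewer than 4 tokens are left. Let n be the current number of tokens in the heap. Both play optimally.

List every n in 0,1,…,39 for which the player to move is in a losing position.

0, 1, 2, 3, 10, 11, 12, 13, 20, 21, 22, 23, 30, 31, 32, 33

Use the standard recursion: the mover loses at a terminal position; elsewhere, the mover wins exactly when some move hands the opponent an L position.
n=0: no move → L
n=1: no move → L
n=2: no move → L
n=3: no move → L
n=4: →0(L), so W
n=5: →1(L), so W
n=6: →2(L), so W
n=7: →3(L), so W
n=8: →2(L), so W
n=9: →3(L), so W
n=10: →6(W), 4(W) — all W, so L
n=11: →7(W), 5(W) — all W, so L
n=12: →8(W), 6(W) — all W, so L
n=13: →9(W), 7(W) — all W, so L
n=14: →10(L), so W
n=15: →11(L), so W
n=16: →12(L), so W
n=17: →13(L), so W
n=18: →12(L), so W
n=19: →13(L), so W
n=20: →16(W), 14(W) — all W, so L
n=21: →17(W), 15(W) — all W, so L
n=22: →18(W), 16(W) — all W, so L
n=23: →19(W), 17(W) — all W, so L
n=24: →20(L), so W
n=25: →21(L), so W
n=26: →22(L), so W
n=27: →23(L), so W
n=28: →22(L), so W
n=29: →23(L), so W
n=30: →26(W), 24(W) — all W, so L
n=31: →27(W), 25(W) — all W, so L
n=32: →28(W), 26(W) — all W, so L
n=33: →29(W), 27(W) — all W, so L
n=34: →30(L), so W
n=35: →31(L), so W
n=36: →32(L), so W
n=37: →33(L), so W
n=38: →32(L), so W
n=39: →33(L), so W
The losing starting values of n are exactly the entries labelled L in this table (16 of them).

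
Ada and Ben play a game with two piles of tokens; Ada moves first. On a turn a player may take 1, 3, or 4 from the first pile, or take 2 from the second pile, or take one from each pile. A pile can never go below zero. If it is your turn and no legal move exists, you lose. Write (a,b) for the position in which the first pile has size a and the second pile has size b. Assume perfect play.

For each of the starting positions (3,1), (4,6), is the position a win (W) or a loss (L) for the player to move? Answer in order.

Build the W/L table. Terminal = L. A non-terminal position is W if it has a move to some L; otherwise it is L.
No move ever increases a pile, so every position that can arise here has a ≤ 4 and b ≤ 6; it is enough to label the cells with 0 ≤ a ≤ 4 and 0 ≤ b ≤ 6.
Every move lowers a or b (never raises either), so fill the grid row by row in increasing a, and left to right within a row: each cell's successors are then already labelled.
      b=0  b=1  b=2  b=3  b=4  b=5  b=6
a=0:    L    L    W    W    L    L    W
a=1:    W    W    W    L    W    W    W
a=2:    L    L    W    W    W    L    L
a=3:    W    W    W    L    W    W    W
a=4:    W    W    L    W    W    W    L
Cells with no legal move (terminal, hence L): (0,0), (0,1).
The remaining L cells, each justified by listing all of its moves:
(0,4): the only move is to (0,2)(W), a W ⇒ L
(0,5): the only move is to (0,3)(W), a W ⇒ L
(1,3): moves to (0,3)(W), (1,1)(W), (0,2)(W); every one is W ⇒ L
(2,0): the only move is to (1,0)(W), a W ⇒ L
(2,1): moves to (1,1)(W), (1,0)(W); every one is W ⇒ L
(2,5): moves to (1,5)(W), (2,3)(W), (1,4)(W); every one is W ⇒ L
(2,6): moves to (1,6)(W), (2,4)(W), (1,5)(W); every one is W ⇒ L
(3,3): moves to (2,3)(W), (0,3)(W), (3,1)(W), (2,2)(W); every one is W ⇒ L
(4,2): moves to (3,2)(W), (1,2)(W), (0,2)(W), (4,0)(W), (3,1)(W); every one is W ⇒ L
(4,6): moves to (3,6)(W), (1,6)(W), (0,6)(W), (4,4)(W), (3,5)(W); every one is W ⇒ L
Every other cell has at least one move into one of the L cells above, so it is W.
(3,1): the move to (2,1) reaches an L cell, so W
(4,6): one of the L cells justified above, so L

(3,1): W, (4,6): L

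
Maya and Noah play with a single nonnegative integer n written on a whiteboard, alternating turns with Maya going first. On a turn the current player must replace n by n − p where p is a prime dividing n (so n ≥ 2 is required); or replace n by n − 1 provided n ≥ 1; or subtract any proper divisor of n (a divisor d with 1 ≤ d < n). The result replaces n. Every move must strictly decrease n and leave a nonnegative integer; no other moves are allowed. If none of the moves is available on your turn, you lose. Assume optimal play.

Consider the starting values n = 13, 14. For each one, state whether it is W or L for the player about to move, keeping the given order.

13: W, 14: L

Build the W/L table. Terminal = L. A non-terminal position is W if it has a move to some L; otherwise it is L.
n=0: no move → L
n=1: can move to 0, which is L ⇒ W
n=2: can move to 0, which is L ⇒ W
n=3: can move to 0, which is L ⇒ W
n=4: moves to 2(W), 3(W); every one is W ⇒ L
n=5: can move to 0, which is L ⇒ W
n=6: can move to 4, which is L ⇒ W
n=7: can move to 0, which is L ⇒ W
n=8: can move to 4, which is L ⇒ W
n=9: moves to 6(W), 8(W); every one is W ⇒ L
n=10: can move to 9, which is L ⇒ W
n=11: can move to 0, which is L ⇒ W
n=12: can move to 9, which is L ⇒ W
n=13: can move to 0, which is L ⇒ W
n=14: moves to 7(W), 12(W), 13(W); every one is W ⇒ L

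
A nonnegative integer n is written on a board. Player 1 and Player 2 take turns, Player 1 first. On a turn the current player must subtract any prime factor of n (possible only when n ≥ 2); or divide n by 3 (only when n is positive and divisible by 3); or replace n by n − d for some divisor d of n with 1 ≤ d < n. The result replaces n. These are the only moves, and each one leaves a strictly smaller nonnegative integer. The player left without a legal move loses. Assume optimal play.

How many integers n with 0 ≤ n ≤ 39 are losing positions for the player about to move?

10

Positions with no move are L. A position that does have a move is losing for the player to move precisely when every available move leads to a winning position for the opponent. Fill in the labels:
n=0: no move → L
n=1: no move → L
n=2: W (go to 0, an L position)
n=3: W (go to 0, an L position)
n=4: L (options 2(W), 3(W) are all W)
n=5: W (go to 0, an L position)
n=6: W (go to 4, an L position)
n=7: W (go to 0, an L position)
n=8: W (go to 4, an L position)
n=9: L (options 3(W), 6(W), 8(W) are all W)
n=10: W (go to 9, an L position)
n=11: W (go to 0, an L position)
n=12: W (go to 4, an L position)
n=13: W (go to 0, an L position)
n=14: L (options 7(W), 12(W), 13(W) are all W)
n=15: W (go to 14, an L position)
n=16: W (go to 14, an L position)
n=17: W (go to 0, an L position)
n=18: W (go to 9, an L position)
n=19: W (go to 0, an L position)
n=20: L (options 10(W), 15(W), 16(W), 18(W), 19(W) are all W)
n=21: W (go to 14, an L position)
n=22: W (go to 20, an L position)
n=23: W (go to 0, an L position)
n=24: W (go to 20, an L position)
n=25: W (go to 20, an L position)
n=26: L (options 13(W), 24(W), 25(W) are all W)
n=27: W (go to 9, an L position)
n=28: W (go to 14, an L position)
n=29: W (go to 0, an L position)
n=30: W (go to 20, an L position)
n=31: W (go to 0, an L position)
n=32: L (options 16(W), 24(W), 28(W), 30(W), 31(W) are all W)
n=33: W (go to 32, an L position)
n=34: W (go to 32, an L position)
n=35: L (options 28(W), 30(W), 34(W) are all W)
n=36: W (go to 32, an L position)
n=37: W (go to 0, an L position)
n=38: L (options 19(W), 36(W), 37(W) are all W)
n=39: W (go to 26, an L position)
L entries with 0 ≤ n ≤ 39: n = 0, 1, 4, 9, 14, 20, 26, 32, 35, 38; that makes 10.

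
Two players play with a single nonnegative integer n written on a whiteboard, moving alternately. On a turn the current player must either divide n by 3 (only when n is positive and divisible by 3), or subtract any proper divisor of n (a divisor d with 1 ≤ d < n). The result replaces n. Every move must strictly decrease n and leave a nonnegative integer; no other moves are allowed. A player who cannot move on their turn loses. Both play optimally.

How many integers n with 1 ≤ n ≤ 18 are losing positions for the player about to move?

8

Classify positions by backward induction: terminal positions (no move available) are L. From any other position, the mover wins iff some move reaches an L.
n=0: no move → L
n=1: no move → L
n=2: can move to 1, which is L ⇒ W
n=3: can move to 1, which is L ⇒ W
n=4: moves to 2(W), 3(W); every one is W ⇒ L
n=5: can move to 4, which is L ⇒ W
n=6: can move to 4, which is L ⇒ W
n=7: the only move is to 6(W), a W ⇒ L
n=8: can move to 4, which is L ⇒ W
n=9: moves to 3(W), 6(W), 8(W); every one is W ⇒ L
n=10: can move to 9, which is L ⇒ W
n=11: the only move is to 10(W), a W ⇒ L
n=12: can move to 4, which is L ⇒ W
n=13: the only move is to 12(W), a W ⇒ L
n=14: can move to 7, which is L ⇒ W
n=15: moves to 5(W), 10(W), 12(W), 14(W); every one is W ⇒ L
n=16: can move to 15, which is L ⇒ W
n=17: the only move is to 16(W), a W ⇒ L
n=18: can move to 9, which is L ⇒ W
L entries with 1 ≤ n ≤ 18 (n=0 is outside the asked range and is not counted): n = 1, 4, 7, 9, 11, 13, 15, 17; that makes 8.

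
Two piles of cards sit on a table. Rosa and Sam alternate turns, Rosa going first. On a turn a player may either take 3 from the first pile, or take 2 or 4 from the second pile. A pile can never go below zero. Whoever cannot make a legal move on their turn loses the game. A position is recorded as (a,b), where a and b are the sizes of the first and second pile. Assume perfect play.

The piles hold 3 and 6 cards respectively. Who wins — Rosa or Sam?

Work bottom-up. With no move the player to move loses. Otherwise the position is W if at least one move leads to an L position for the opponent, and L if every move leads to a W.
No move ever increases a pile, so every position that can arise here has a ≤ 3 and b ≤ 6; it is enough to label the cells with 0 ≤ a ≤ 3 and 0 ≤ b ≤ 6.
Every move lowers a or b (never raises either), so fill the grid row by row in increasing a, and left to right within a row: each cell's successors are then already labelled.
      b=0  b=1  b=2  b=3  b=4  b=5  b=6
a=0:    L    L    W    W    W    W    L
a=1:    L    L    W    W    W    W    L
a=2:    L    L    W    W    W    W    L
a=3:    W    W    L    L    W    W    W
Cells with no legal move (terminal, hence L): (0,0), (0,1), (1,0), (1,1), (2,0), (2,1).
The remaining L cells, each justified by listing all of its moves:
(0,6): moves to (0,4)(W), (0,2)(W); every one is W ⇒ L
(1,6): moves to (1,4)(W), (1,2)(W); every one is W ⇒ L
(2,6): moves to (2,4)(W), (2,2)(W); every one is W ⇒ L
(3,2): moves to (0,2)(W), (3,0)(W); every one is W ⇒ L
(3,3): moves to (0,3)(W), (3,1)(W); every one is W ⇒ L
Every other cell has at least one move into one of the L cells above, so it is W.
The starting position (3,6) is W: Rosa should move to (0,6), handing over an L position.

Rosa wins.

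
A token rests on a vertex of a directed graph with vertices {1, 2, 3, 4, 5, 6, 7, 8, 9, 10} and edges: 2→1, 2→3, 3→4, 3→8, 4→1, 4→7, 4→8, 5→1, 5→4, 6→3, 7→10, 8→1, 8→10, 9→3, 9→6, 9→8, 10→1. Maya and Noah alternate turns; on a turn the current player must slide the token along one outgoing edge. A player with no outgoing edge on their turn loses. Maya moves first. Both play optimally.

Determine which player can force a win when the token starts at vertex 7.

Noah wins.

Label each position W (a win for the player to move) or L (a loss). A position with no legal move is L; any other position is W exactly when some move reaches an L, and L when every move reaches a W.
Every edge goes from a vertex to one that appears earlier in the order 1, 10, 8, 7, 4, 3, 6, 9, 2, 5, so processing vertices in that order labels each vertex after all of its successors.
1: no outgoing edge → L
10: →1(L), so W
8: →1(L), so W
7: →10(W) only, which is W, so L
4: →7(L), so W
3: →4(W), 8(W) — all W, so L
6: →3(L), so W
9: →3(L), so W
2: →3(L), so W
5: →1(L), so W
The starting position 7 is L: whatever Maya does, the opponent receives a W position.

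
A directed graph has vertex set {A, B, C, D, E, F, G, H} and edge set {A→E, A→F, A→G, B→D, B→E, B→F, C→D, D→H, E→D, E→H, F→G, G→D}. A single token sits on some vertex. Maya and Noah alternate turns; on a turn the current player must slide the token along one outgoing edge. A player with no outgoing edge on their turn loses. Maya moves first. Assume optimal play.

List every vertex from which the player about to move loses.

B, C, G, H

Label each position W (a win for the player to move) or L (a loss). A position with no legal move is L; any other position is W exactly when some move reaches an L, and L when every move reaches a W.
Every edge goes from a vertex to one that appears earlier in the order H, D, C, E, G, F, B, A, so processing vertices in that order labels each vertex after all of its successors.
H: no outgoing edge → L
D: →H(L), so W
C: →D(W) only, which is W, so L
E: →H(L), so W
G: →D(W) only, which is W, so L
F: →G(L), so W
B: →F(W), E(W), D(W) — all W, so L
A: →G(L), so W
Reading off the rows marked L gives the requested list; there are 4 such vertices.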